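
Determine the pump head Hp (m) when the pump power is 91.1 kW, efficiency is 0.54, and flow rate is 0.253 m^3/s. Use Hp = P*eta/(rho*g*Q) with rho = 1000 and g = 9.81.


Pump head formula: Hp = P * eta / (rho * g * Q).
Numerator: P * eta = 91.1 * 1000 * 0.54 = 49194.0 W.
Denominator: rho * g * Q = 1000 * 9.81 * 0.253 = 2481.93.
Hp = 49194.0 / 2481.93 = 19.82 m.

19.82


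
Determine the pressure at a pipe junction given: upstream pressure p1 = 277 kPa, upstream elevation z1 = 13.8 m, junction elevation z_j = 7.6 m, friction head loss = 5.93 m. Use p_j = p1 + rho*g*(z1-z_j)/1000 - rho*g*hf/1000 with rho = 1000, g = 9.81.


Junction pressure: p_j = p1 + rho*g*(z1 - z_j)/1000 - rho*g*hf/1000.
Elevation term = 1000*9.81*(13.8 - 7.6)/1000 = 60.822 kPa.
Friction term = 1000*9.81*5.93/1000 = 58.173 kPa.
p_j = 277 + 60.822 - 58.173 = 279.65 kPa.

279.65


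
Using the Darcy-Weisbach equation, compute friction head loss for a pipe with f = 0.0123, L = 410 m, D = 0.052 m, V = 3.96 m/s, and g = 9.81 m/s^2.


Darcy-Weisbach equation: h_f = f * (L/D) * V^2/(2g).
f * L/D = 0.0123 * 410/0.052 = 96.9808.
V^2/(2g) = 3.96^2 / (2*9.81) = 15.6816 / 19.62 = 0.7993 m.
h_f = 96.9808 * 0.7993 = 77.513 m.

77.513


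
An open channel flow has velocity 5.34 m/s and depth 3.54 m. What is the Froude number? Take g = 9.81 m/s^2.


The Froude number is defined as Fr = V / sqrt(g*y).
g*y = 9.81 * 3.54 = 34.7274.
sqrt(g*y) = sqrt(34.7274) = 5.893.
Fr = 5.34 / 5.893 = 0.9062.

0.9062


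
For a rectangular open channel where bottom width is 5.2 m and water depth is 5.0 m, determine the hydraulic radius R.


For a rectangular section:
Flow area A = b * y = 5.2 * 5.0 = 26.0 m^2.
Wetted perimeter P = b + 2y = 5.2 + 2*5.0 = 15.2 m.
Hydraulic radius R = A/P = 26.0 / 15.2 = 1.7105 m.

1.7105


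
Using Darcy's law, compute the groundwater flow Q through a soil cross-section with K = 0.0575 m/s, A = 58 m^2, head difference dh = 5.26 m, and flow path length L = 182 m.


Darcy's law: Q = K * A * i, where i = dh/L.
Hydraulic gradient i = 5.26 / 182 = 0.028901.
Q = 0.0575 * 58 * 0.028901
  = 0.0964 m^3/s.

0.0964


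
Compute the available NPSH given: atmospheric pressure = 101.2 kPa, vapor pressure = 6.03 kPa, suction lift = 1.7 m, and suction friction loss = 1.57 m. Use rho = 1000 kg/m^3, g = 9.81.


NPSHa = p_atm/(rho*g) - z_s - hf_s - p_vap/(rho*g).
p_atm/(rho*g) = 101.2*1000 / (1000*9.81) = 10.316 m.
p_vap/(rho*g) = 6.03*1000 / (1000*9.81) = 0.615 m.
NPSHa = 10.316 - 1.7 - 1.57 - 0.615
      = 6.43 m.

6.43


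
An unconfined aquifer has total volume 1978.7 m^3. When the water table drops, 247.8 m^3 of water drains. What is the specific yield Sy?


Specific yield Sy = Volume drained / Total volume.
Sy = 247.8 / 1978.7
   = 0.1252.

0.1252


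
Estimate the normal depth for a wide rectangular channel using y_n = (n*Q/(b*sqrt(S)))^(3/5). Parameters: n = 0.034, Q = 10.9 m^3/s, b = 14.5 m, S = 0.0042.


We use the wide-channel approximation y_n = (n*Q/(b*sqrt(S)))^(3/5).
sqrt(S) = sqrt(0.0042) = 0.064807.
Numerator: n*Q = 0.034 * 10.9 = 0.3706.
Denominator: b*sqrt(S) = 14.5 * 0.064807 = 0.939702.
arg = 0.3944.
y_n = 0.3944^(3/5) = 0.5722 m.

0.5722


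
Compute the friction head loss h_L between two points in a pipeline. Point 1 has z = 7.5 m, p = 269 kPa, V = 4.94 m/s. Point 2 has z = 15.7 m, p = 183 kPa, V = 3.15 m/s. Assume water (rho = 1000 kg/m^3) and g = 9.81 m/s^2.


Total head at each section: H = z + p/(rho*g) + V^2/(2g).
H1 = 7.5 + 269*1000/(1000*9.81) + 4.94^2/(2*9.81)
   = 7.5 + 27.421 + 1.2438
   = 36.165 m.
H2 = 15.7 + 183*1000/(1000*9.81) + 3.15^2/(2*9.81)
   = 15.7 + 18.654 + 0.5057
   = 34.86 m.
h_L = H1 - H2 = 36.165 - 34.86 = 1.305 m.

1.305


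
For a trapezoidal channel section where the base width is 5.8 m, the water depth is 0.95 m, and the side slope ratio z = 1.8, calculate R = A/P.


For a trapezoidal section with side slope z:
A = (b + z*y)*y = (5.8 + 1.8*0.95)*0.95 = 7.134 m^2.
P = b + 2*y*sqrt(1 + z^2) = 5.8 + 2*0.95*sqrt(1 + 1.8^2) = 9.712 m.
R = A/P = 7.134 / 9.712 = 0.7346 m.

0.7346


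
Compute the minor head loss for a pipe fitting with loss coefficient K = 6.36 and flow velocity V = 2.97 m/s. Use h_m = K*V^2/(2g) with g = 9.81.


Minor loss formula: h_m = K * V^2/(2g).
V^2 = 2.97^2 = 8.8209.
V^2/(2g) = 8.8209 / 19.62 = 0.4496 m.
h_m = 6.36 * 0.4496 = 2.8594 m.

2.8594


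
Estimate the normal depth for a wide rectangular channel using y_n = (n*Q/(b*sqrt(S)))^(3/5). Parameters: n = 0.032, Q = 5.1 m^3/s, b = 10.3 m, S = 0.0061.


We use the wide-channel approximation y_n = (n*Q/(b*sqrt(S)))^(3/5).
sqrt(S) = sqrt(0.0061) = 0.078102.
Numerator: n*Q = 0.032 * 5.1 = 0.1632.
Denominator: b*sqrt(S) = 10.3 * 0.078102 = 0.804451.
arg = 0.2029.
y_n = 0.2029^(3/5) = 0.384 m.

0.384


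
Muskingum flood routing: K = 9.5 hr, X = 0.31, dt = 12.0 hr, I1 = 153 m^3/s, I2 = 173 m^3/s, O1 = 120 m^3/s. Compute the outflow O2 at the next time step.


Muskingum coefficients:
denom = 2*K*(1-X) + dt = 2*9.5*(1-0.31) + 12.0 = 25.11.
C0 = (dt - 2*K*X)/denom = (12.0 - 2*9.5*0.31)/25.11 = 0.2433.
C1 = (dt + 2*K*X)/denom = (12.0 + 2*9.5*0.31)/25.11 = 0.7125.
C2 = (2*K*(1-X) - dt)/denom = 0.0442.
O2 = C0*I2 + C1*I1 + C2*O1
   = 0.2433*173 + 0.7125*153 + 0.0442*120
   = 156.41 m^3/s.

156.41


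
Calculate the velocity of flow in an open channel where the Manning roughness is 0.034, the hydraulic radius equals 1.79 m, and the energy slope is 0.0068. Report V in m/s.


Manning's equation gives V = (1/n) * R^(2/3) * S^(1/2).
First, compute R^(2/3) = 1.79^(2/3) = 1.4742.
Next, S^(1/2) = 0.0068^(1/2) = 0.082462.
Then 1/n = 1/0.034 = 29.41.
V = 29.41 * 1.4742 * 0.082462 = 3.5756 m/s.

3.5756


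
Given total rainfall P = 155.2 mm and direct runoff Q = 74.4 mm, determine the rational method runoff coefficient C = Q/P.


The runoff coefficient C = runoff depth / rainfall depth.
C = 74.4 / 155.2
  = 0.4794.

0.4794


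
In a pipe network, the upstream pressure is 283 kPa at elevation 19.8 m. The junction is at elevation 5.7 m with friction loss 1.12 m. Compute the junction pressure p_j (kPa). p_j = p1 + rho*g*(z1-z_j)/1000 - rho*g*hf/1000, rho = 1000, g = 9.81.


Junction pressure: p_j = p1 + rho*g*(z1 - z_j)/1000 - rho*g*hf/1000.
Elevation term = 1000*9.81*(19.8 - 5.7)/1000 = 138.321 kPa.
Friction term = 1000*9.81*1.12/1000 = 10.987 kPa.
p_j = 283 + 138.321 - 10.987 = 410.33 kPa.

410.33


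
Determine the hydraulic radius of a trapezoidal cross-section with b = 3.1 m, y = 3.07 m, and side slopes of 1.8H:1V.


For a trapezoidal section with side slope z:
A = (b + z*y)*y = (3.1 + 1.8*3.07)*3.07 = 26.482 m^2.
P = b + 2*y*sqrt(1 + z^2) = 3.1 + 2*3.07*sqrt(1 + 1.8^2) = 15.743 m.
R = A/P = 26.482 / 15.743 = 1.6821 m.

1.6821


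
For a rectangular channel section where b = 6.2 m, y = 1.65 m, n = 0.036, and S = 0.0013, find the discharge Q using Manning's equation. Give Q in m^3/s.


For a rectangular channel, the cross-sectional area A = b * y = 6.2 * 1.65 = 10.23 m^2.
The wetted perimeter P = b + 2y = 6.2 + 2*1.65 = 9.5 m.
Hydraulic radius R = A/P = 10.23/9.5 = 1.0768 m.
Velocity V = (1/n)*R^(2/3)*S^(1/2) = (1/0.036)*1.0768^(2/3)*0.0013^(1/2) = 1.0522 m/s.
Discharge Q = A * V = 10.23 * 1.0522 = 10.764 m^3/s.

10.764


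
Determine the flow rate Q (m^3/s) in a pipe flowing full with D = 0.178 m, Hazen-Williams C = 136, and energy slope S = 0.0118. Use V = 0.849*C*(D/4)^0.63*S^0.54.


For a full circular pipe, R = D/4 = 0.178/4 = 0.0445 m.
V = 0.849 * 136 * 0.0445^0.63 * 0.0118^0.54
  = 0.849 * 136 * 0.140756 * 0.090953
  = 1.4782 m/s.
Pipe area A = pi*D^2/4 = pi*0.178^2/4 = 0.0249 m^2.
Q = A * V = 0.0249 * 1.4782 = 0.0368 m^3/s.

0.0368


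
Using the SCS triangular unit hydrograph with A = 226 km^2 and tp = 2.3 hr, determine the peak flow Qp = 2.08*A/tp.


SCS formula: Qp = 2.08 * A / tp.
Qp = 2.08 * 226 / 2.3
   = 470.08 / 2.3
   = 204.38 m^3/s per cm.

204.38


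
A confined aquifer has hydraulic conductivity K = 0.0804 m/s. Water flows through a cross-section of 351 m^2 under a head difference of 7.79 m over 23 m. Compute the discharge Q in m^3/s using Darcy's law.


Darcy's law: Q = K * A * i, where i = dh/L.
Hydraulic gradient i = 7.79 / 23 = 0.338696.
Q = 0.0804 * 351 * 0.338696
  = 9.5581 m^3/s.

9.5581


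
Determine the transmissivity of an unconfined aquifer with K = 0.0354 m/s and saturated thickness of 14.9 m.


Transmissivity is defined as T = K * h.
T = 0.0354 * 14.9
  = 0.5275 m^2/s.

0.5275


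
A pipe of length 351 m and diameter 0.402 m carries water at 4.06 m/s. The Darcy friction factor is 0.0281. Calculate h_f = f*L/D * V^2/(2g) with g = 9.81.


Darcy-Weisbach equation: h_f = f * (L/D) * V^2/(2g).
f * L/D = 0.0281 * 351/0.402 = 24.5351.
V^2/(2g) = 4.06^2 / (2*9.81) = 16.4836 / 19.62 = 0.8401 m.
h_f = 24.5351 * 0.8401 = 20.613 m.

20.613


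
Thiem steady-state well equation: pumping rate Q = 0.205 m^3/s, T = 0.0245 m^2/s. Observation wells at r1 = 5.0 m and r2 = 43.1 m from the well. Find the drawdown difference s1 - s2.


Thiem equation: s1 - s2 = Q/(2*pi*T) * ln(r2/r1).
ln(r2/r1) = ln(43.1/5.0) = 2.1541.
Q/(2*pi*T) = 0.205 / (2*pi*0.0245) = 0.205 / 0.1539 = 1.3317.
s1 - s2 = 1.3317 * 2.1541 = 2.8686 m.

2.8686


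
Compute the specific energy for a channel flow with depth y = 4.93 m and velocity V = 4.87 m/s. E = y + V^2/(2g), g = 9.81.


Specific energy E = y + V^2/(2g).
Velocity head = V^2/(2g) = 4.87^2 / (2*9.81) = 23.7169 / 19.62 = 1.2088 m.
E = 4.93 + 1.2088 = 6.1388 m.

6.1388


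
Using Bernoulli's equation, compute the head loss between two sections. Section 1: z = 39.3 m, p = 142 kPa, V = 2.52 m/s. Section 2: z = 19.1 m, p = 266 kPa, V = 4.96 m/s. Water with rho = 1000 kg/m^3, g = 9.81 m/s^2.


Total head at each section: H = z + p/(rho*g) + V^2/(2g).
H1 = 39.3 + 142*1000/(1000*9.81) + 2.52^2/(2*9.81)
   = 39.3 + 14.475 + 0.3237
   = 54.099 m.
H2 = 19.1 + 266*1000/(1000*9.81) + 4.96^2/(2*9.81)
   = 19.1 + 27.115 + 1.2539
   = 47.469 m.
h_L = H1 - H2 = 54.099 - 47.469 = 6.63 m.

6.63


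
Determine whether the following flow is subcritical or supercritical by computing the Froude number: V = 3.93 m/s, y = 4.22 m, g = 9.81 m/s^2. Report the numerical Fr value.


The Froude number is defined as Fr = V / sqrt(g*y).
g*y = 9.81 * 4.22 = 41.3982.
sqrt(g*y) = sqrt(41.3982) = 6.4341.
Fr = 3.93 / 6.4341 = 0.6108.
Since Fr < 1, the flow is subcritical.

0.6108


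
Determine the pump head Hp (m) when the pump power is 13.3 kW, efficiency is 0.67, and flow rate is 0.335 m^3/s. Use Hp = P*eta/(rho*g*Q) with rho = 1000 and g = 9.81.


Pump head formula: Hp = P * eta / (rho * g * Q).
Numerator: P * eta = 13.3 * 1000 * 0.67 = 8911.0 W.
Denominator: rho * g * Q = 1000 * 9.81 * 0.335 = 3286.35.
Hp = 8911.0 / 3286.35 = 2.71 m.

2.71


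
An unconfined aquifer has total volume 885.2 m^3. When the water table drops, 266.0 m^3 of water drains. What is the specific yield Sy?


Specific yield Sy = Volume drained / Total volume.
Sy = 266.0 / 885.2
   = 0.3005.

0.3005


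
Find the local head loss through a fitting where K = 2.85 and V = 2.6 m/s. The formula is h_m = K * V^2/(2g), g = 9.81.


Minor loss formula: h_m = K * V^2/(2g).
V^2 = 2.6^2 = 6.76.
V^2/(2g) = 6.76 / 19.62 = 0.3445 m.
h_m = 2.85 * 0.3445 = 0.982 m.

0.982


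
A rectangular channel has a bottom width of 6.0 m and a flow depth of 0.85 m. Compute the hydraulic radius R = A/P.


For a rectangular section:
Flow area A = b * y = 6.0 * 0.85 = 5.1 m^2.
Wetted perimeter P = b + 2y = 6.0 + 2*0.85 = 7.7 m.
Hydraulic radius R = A/P = 5.1 / 7.7 = 0.6623 m.

0.6623


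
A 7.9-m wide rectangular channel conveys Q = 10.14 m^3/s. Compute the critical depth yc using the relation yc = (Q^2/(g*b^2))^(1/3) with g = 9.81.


Using yc = (Q^2 / (g * b^2))^(1/3):
Q^2 = 10.14^2 = 102.82.
g * b^2 = 9.81 * 7.9^2 = 9.81 * 62.41 = 612.24.
Q^2 / (g*b^2) = 102.82 / 612.24 = 0.1679.
yc = 0.1679^(1/3) = 0.5517 m.

0.5517


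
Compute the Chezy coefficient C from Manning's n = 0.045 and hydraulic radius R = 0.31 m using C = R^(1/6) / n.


The Chezy coefficient relates to Manning's n through C = R^(1/6) / n.
R^(1/6) = 0.31^(1/6) = 0.822672.
C = 0.822672 / 0.045 = 18.28 m^(1/2)/s.

18.28


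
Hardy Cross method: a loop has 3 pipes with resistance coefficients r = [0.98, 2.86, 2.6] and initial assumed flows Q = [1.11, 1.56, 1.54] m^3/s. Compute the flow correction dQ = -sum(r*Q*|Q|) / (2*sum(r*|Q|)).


Numerator terms (r*Q*|Q|): 0.98*1.11*|1.11| = 1.2075; 2.86*1.56*|1.56| = 6.9601; 2.6*1.54*|1.54| = 6.1662.
Sum of numerator = 14.3337.
Denominator terms (r*|Q|): 0.98*|1.11| = 1.0878; 2.86*|1.56| = 4.4616; 2.6*|1.54| = 4.004.
2 * sum of denominator = 2 * 9.5534 = 19.1068.
dQ = -14.3337 / 19.1068 = -0.7502 m^3/s.

-0.7502


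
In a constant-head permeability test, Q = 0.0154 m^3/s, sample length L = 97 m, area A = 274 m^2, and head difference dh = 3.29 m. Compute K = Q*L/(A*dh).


From K = Q*L / (A*dh):
Numerator: Q*L = 0.0154 * 97 = 1.4938.
Denominator: A*dh = 274 * 3.29 = 901.46.
K = 1.4938 / 901.46 = 0.001657 m/s.

0.001657


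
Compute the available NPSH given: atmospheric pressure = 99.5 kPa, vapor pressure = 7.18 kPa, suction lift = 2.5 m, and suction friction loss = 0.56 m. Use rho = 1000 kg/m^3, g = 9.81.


NPSHa = p_atm/(rho*g) - z_s - hf_s - p_vap/(rho*g).
p_atm/(rho*g) = 99.5*1000 / (1000*9.81) = 10.143 m.
p_vap/(rho*g) = 7.18*1000 / (1000*9.81) = 0.732 m.
NPSHa = 10.143 - 2.5 - 0.56 - 0.732
      = 6.35 m.

6.35


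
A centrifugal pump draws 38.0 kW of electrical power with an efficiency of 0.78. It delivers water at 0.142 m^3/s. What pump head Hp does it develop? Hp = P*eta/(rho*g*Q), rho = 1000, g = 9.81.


Pump head formula: Hp = P * eta / (rho * g * Q).
Numerator: P * eta = 38.0 * 1000 * 0.78 = 29640.0 W.
Denominator: rho * g * Q = 1000 * 9.81 * 0.142 = 1393.02.
Hp = 29640.0 / 1393.02 = 21.28 m.

21.28


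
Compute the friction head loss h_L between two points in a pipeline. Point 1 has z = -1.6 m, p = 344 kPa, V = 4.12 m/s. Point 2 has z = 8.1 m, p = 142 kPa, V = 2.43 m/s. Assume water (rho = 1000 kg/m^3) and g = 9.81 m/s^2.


Total head at each section: H = z + p/(rho*g) + V^2/(2g).
H1 = -1.6 + 344*1000/(1000*9.81) + 4.12^2/(2*9.81)
   = -1.6 + 35.066 + 0.8652
   = 34.331 m.
H2 = 8.1 + 142*1000/(1000*9.81) + 2.43^2/(2*9.81)
   = 8.1 + 14.475 + 0.301
   = 22.876 m.
h_L = H1 - H2 = 34.331 - 22.876 = 11.455 m.

11.455


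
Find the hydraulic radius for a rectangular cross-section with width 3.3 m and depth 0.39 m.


For a rectangular section:
Flow area A = b * y = 3.3 * 0.39 = 1.29 m^2.
Wetted perimeter P = b + 2y = 3.3 + 2*0.39 = 4.08 m.
Hydraulic radius R = A/P = 1.29 / 4.08 = 0.3154 m.

0.3154


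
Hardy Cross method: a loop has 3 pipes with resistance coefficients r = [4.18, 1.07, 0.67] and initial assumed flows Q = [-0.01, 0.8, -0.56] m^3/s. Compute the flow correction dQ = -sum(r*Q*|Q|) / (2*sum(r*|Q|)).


Numerator terms (r*Q*|Q|): 4.18*-0.01*|-0.01| = -0.0004; 1.07*0.8*|0.8| = 0.6848; 0.67*-0.56*|-0.56| = -0.2101.
Sum of numerator = 0.4743.
Denominator terms (r*|Q|): 4.18*|-0.01| = 0.0418; 1.07*|0.8| = 0.856; 0.67*|-0.56| = 0.3752.
2 * sum of denominator = 2 * 1.273 = 2.546.
dQ = -0.4743 / 2.546 = -0.1863 m^3/s.

-0.1863


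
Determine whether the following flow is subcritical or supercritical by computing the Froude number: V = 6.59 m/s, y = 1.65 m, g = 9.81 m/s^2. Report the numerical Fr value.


The Froude number is defined as Fr = V / sqrt(g*y).
g*y = 9.81 * 1.65 = 16.1865.
sqrt(g*y) = sqrt(16.1865) = 4.0232.
Fr = 6.59 / 4.0232 = 1.638.
Since Fr > 1, the flow is supercritical.

1.638


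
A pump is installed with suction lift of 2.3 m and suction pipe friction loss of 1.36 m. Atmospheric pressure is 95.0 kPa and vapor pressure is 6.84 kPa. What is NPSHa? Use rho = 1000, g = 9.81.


NPSHa = p_atm/(rho*g) - z_s - hf_s - p_vap/(rho*g).
p_atm/(rho*g) = 95.0*1000 / (1000*9.81) = 9.684 m.
p_vap/(rho*g) = 6.84*1000 / (1000*9.81) = 0.697 m.
NPSHa = 9.684 - 2.3 - 1.36 - 0.697
      = 5.33 m.

5.33


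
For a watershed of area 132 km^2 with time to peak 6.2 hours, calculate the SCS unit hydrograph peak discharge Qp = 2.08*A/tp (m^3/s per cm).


SCS formula: Qp = 2.08 * A / tp.
Qp = 2.08 * 132 / 6.2
   = 274.56 / 6.2
   = 44.28 m^3/s per cm.

44.28


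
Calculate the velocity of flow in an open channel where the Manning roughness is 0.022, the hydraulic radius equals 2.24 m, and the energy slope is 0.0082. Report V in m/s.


Manning's equation gives V = (1/n) * R^(2/3) * S^(1/2).
First, compute R^(2/3) = 2.24^(2/3) = 1.712.
Next, S^(1/2) = 0.0082^(1/2) = 0.090554.
Then 1/n = 1/0.022 = 45.45.
V = 45.45 * 1.712 * 0.090554 = 7.0467 m/s.

7.0467


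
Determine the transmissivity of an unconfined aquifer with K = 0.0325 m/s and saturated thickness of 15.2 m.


Transmissivity is defined as T = K * h.
T = 0.0325 * 15.2
  = 0.494 m^2/s.

0.494


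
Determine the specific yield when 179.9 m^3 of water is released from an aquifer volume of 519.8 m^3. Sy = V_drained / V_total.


Specific yield Sy = Volume drained / Total volume.
Sy = 179.9 / 519.8
   = 0.3461.

0.3461


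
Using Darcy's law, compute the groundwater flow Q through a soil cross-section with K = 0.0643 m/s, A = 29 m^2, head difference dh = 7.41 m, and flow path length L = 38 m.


Darcy's law: Q = K * A * i, where i = dh/L.
Hydraulic gradient i = 7.41 / 38 = 0.195.
Q = 0.0643 * 29 * 0.195
  = 0.3636 m^3/s.

0.3636


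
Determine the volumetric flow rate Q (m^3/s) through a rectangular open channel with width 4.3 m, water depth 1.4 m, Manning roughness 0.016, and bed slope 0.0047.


For a rectangular channel, the cross-sectional area A = b * y = 4.3 * 1.4 = 6.02 m^2.
The wetted perimeter P = b + 2y = 4.3 + 2*1.4 = 7.1 m.
Hydraulic radius R = A/P = 6.02/7.1 = 0.8479 m.
Velocity V = (1/n)*R^(2/3)*S^(1/2) = (1/0.016)*0.8479^(2/3)*0.0047^(1/2) = 3.8384 m/s.
Discharge Q = A * V = 6.02 * 3.8384 = 23.107 m^3/s.

23.107


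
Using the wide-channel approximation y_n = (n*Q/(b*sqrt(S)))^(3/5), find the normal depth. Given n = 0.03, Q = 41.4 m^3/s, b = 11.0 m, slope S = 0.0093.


We use the wide-channel approximation y_n = (n*Q/(b*sqrt(S)))^(3/5).
sqrt(S) = sqrt(0.0093) = 0.096437.
Numerator: n*Q = 0.03 * 41.4 = 1.242.
Denominator: b*sqrt(S) = 11.0 * 0.096437 = 1.060807.
arg = 1.1708.
y_n = 1.1708^(3/5) = 1.0992 m.

1.0992


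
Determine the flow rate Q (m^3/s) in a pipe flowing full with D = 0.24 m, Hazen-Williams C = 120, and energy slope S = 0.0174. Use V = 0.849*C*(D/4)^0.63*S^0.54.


For a full circular pipe, R = D/4 = 0.24/4 = 0.06 m.
V = 0.849 * 120 * 0.06^0.63 * 0.0174^0.54
  = 0.849 * 120 * 0.169916 * 0.112175
  = 1.9419 m/s.
Pipe area A = pi*D^2/4 = pi*0.24^2/4 = 0.0452 m^2.
Q = A * V = 0.0452 * 1.9419 = 0.0878 m^3/s.

0.0878


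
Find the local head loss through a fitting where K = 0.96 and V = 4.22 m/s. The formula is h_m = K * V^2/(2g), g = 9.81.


Minor loss formula: h_m = K * V^2/(2g).
V^2 = 4.22^2 = 17.8084.
V^2/(2g) = 17.8084 / 19.62 = 0.9077 m.
h_m = 0.96 * 0.9077 = 0.8714 m.

0.8714


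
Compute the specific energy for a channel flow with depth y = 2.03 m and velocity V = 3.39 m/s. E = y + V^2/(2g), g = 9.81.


Specific energy E = y + V^2/(2g).
Velocity head = V^2/(2g) = 3.39^2 / (2*9.81) = 11.4921 / 19.62 = 0.5857 m.
E = 2.03 + 0.5857 = 2.6157 m.

2.6157


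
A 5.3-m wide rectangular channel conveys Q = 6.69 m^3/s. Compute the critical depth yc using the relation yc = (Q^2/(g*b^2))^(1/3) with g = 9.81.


Using yc = (Q^2 / (g * b^2))^(1/3):
Q^2 = 6.69^2 = 44.76.
g * b^2 = 9.81 * 5.3^2 = 9.81 * 28.09 = 275.56.
Q^2 / (g*b^2) = 44.76 / 275.56 = 0.1624.
yc = 0.1624^(1/3) = 0.5456 m.

0.5456


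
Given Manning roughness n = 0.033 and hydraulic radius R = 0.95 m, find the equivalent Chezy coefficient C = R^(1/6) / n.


The Chezy coefficient relates to Manning's n through C = R^(1/6) / n.
R^(1/6) = 0.95^(1/6) = 0.991488.
C = 0.991488 / 0.033 = 30.05 m^(1/2)/s.

30.05


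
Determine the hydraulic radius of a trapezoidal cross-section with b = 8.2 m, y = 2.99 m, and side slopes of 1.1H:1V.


For a trapezoidal section with side slope z:
A = (b + z*y)*y = (8.2 + 1.1*2.99)*2.99 = 34.352 m^2.
P = b + 2*y*sqrt(1 + z^2) = 8.2 + 2*2.99*sqrt(1 + 1.1^2) = 17.09 m.
R = A/P = 34.352 / 17.09 = 2.0101 m.

2.0101


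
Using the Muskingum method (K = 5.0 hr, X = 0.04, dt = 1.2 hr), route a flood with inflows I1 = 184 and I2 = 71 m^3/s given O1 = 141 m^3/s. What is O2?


Muskingum coefficients:
denom = 2*K*(1-X) + dt = 2*5.0*(1-0.04) + 1.2 = 10.8.
C0 = (dt - 2*K*X)/denom = (1.2 - 2*5.0*0.04)/10.8 = 0.0741.
C1 = (dt + 2*K*X)/denom = (1.2 + 2*5.0*0.04)/10.8 = 0.1481.
C2 = (2*K*(1-X) - dt)/denom = 0.7778.
O2 = C0*I2 + C1*I1 + C2*O1
   = 0.0741*71 + 0.1481*184 + 0.7778*141
   = 142.19 m^3/s.

142.19


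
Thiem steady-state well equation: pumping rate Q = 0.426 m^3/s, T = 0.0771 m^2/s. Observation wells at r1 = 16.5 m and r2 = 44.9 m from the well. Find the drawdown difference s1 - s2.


Thiem equation: s1 - s2 = Q/(2*pi*T) * ln(r2/r1).
ln(r2/r1) = ln(44.9/16.5) = 1.0011.
Q/(2*pi*T) = 0.426 / (2*pi*0.0771) = 0.426 / 0.4844 = 0.8794.
s1 - s2 = 0.8794 * 1.0011 = 0.8803 m.

0.8803


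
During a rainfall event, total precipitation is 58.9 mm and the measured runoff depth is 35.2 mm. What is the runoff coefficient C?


The runoff coefficient C = runoff depth / rainfall depth.
C = 35.2 / 58.9
  = 0.5976.

0.5976


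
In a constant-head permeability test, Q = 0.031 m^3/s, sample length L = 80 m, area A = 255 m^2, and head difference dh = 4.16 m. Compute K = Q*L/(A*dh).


From K = Q*L / (A*dh):
Numerator: Q*L = 0.031 * 80 = 2.48.
Denominator: A*dh = 255 * 4.16 = 1060.8.
K = 2.48 / 1060.8 = 0.002338 m/s.

0.002338


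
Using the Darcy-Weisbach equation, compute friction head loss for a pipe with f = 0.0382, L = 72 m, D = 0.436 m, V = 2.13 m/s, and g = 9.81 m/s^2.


Darcy-Weisbach equation: h_f = f * (L/D) * V^2/(2g).
f * L/D = 0.0382 * 72/0.436 = 6.3083.
V^2/(2g) = 2.13^2 / (2*9.81) = 4.5369 / 19.62 = 0.2312 m.
h_f = 6.3083 * 0.2312 = 1.459 m.

1.459


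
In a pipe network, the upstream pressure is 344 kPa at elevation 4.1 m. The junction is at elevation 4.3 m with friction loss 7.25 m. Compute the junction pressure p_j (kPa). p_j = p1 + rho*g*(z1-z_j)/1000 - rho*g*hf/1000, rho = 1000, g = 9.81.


Junction pressure: p_j = p1 + rho*g*(z1 - z_j)/1000 - rho*g*hf/1000.
Elevation term = 1000*9.81*(4.1 - 4.3)/1000 = -1.962 kPa.
Friction term = 1000*9.81*7.25/1000 = 71.123 kPa.
p_j = 344 + -1.962 - 71.123 = 270.92 kPa.

270.92


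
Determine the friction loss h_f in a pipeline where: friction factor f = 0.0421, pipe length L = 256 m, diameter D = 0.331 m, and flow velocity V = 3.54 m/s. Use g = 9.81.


Darcy-Weisbach equation: h_f = f * (L/D) * V^2/(2g).
f * L/D = 0.0421 * 256/0.331 = 32.5607.
V^2/(2g) = 3.54^2 / (2*9.81) = 12.5316 / 19.62 = 0.6387 m.
h_f = 32.5607 * 0.6387 = 20.797 m.

20.797


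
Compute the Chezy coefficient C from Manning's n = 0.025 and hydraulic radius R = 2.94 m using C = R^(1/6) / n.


The Chezy coefficient relates to Manning's n through C = R^(1/6) / n.
R^(1/6) = 2.94^(1/6) = 1.1969.
C = 1.1969 / 0.025 = 47.88 m^(1/2)/s.

47.88


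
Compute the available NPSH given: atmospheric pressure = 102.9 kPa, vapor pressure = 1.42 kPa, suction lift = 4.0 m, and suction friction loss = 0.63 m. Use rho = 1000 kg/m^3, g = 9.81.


NPSHa = p_atm/(rho*g) - z_s - hf_s - p_vap/(rho*g).
p_atm/(rho*g) = 102.9*1000 / (1000*9.81) = 10.489 m.
p_vap/(rho*g) = 1.42*1000 / (1000*9.81) = 0.145 m.
NPSHa = 10.489 - 4.0 - 0.63 - 0.145
      = 5.71 m.

5.71


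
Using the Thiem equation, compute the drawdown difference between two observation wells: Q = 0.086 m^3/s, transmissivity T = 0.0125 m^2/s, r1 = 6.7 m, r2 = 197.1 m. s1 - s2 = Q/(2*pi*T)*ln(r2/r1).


Thiem equation: s1 - s2 = Q/(2*pi*T) * ln(r2/r1).
ln(r2/r1) = ln(197.1/6.7) = 3.3816.
Q/(2*pi*T) = 0.086 / (2*pi*0.0125) = 0.086 / 0.0785 = 1.095.
s1 - s2 = 1.095 * 3.3816 = 3.7028 m.

3.7028


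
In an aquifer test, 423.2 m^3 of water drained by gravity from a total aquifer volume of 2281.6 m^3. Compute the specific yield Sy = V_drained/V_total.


Specific yield Sy = Volume drained / Total volume.
Sy = 423.2 / 2281.6
   = 0.1855.

0.1855


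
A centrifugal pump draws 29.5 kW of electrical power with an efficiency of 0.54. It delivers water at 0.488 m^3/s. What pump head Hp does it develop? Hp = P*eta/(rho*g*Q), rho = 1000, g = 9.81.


Pump head formula: Hp = P * eta / (rho * g * Q).
Numerator: P * eta = 29.5 * 1000 * 0.54 = 15930.0 W.
Denominator: rho * g * Q = 1000 * 9.81 * 0.488 = 4787.28.
Hp = 15930.0 / 4787.28 = 3.33 m.

3.33


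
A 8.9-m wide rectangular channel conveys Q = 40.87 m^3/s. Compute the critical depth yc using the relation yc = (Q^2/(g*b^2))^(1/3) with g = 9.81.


Using yc = (Q^2 / (g * b^2))^(1/3):
Q^2 = 40.87^2 = 1670.36.
g * b^2 = 9.81 * 8.9^2 = 9.81 * 79.21 = 777.05.
Q^2 / (g*b^2) = 1670.36 / 777.05 = 2.1496.
yc = 2.1496^(1/3) = 1.2906 m.

1.2906


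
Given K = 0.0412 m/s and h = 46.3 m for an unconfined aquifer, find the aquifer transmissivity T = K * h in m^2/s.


Transmissivity is defined as T = K * h.
T = 0.0412 * 46.3
  = 1.9076 m^2/s.

1.9076


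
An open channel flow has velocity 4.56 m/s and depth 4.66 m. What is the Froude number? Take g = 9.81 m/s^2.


The Froude number is defined as Fr = V / sqrt(g*y).
g*y = 9.81 * 4.66 = 45.7146.
sqrt(g*y) = sqrt(45.7146) = 6.7613.
Fr = 4.56 / 6.7613 = 0.6744.

0.6744


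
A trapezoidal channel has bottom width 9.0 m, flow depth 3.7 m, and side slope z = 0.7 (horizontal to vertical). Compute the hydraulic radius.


For a trapezoidal section with side slope z:
A = (b + z*y)*y = (9.0 + 0.7*3.7)*3.7 = 42.883 m^2.
P = b + 2*y*sqrt(1 + z^2) = 9.0 + 2*3.7*sqrt(1 + 0.7^2) = 18.033 m.
R = A/P = 42.883 / 18.033 = 2.378 m.

2.378


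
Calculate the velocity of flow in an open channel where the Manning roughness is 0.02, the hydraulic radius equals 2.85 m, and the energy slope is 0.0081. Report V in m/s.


Manning's equation gives V = (1/n) * R^(2/3) * S^(1/2).
First, compute R^(2/3) = 2.85^(2/3) = 2.0102.
Next, S^(1/2) = 0.0081^(1/2) = 0.09.
Then 1/n = 1/0.02 = 50.0.
V = 50.0 * 2.0102 * 0.09 = 9.0457 m/s.

9.0457


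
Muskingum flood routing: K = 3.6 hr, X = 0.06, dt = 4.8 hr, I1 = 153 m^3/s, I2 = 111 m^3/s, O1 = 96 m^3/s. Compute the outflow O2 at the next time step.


Muskingum coefficients:
denom = 2*K*(1-X) + dt = 2*3.6*(1-0.06) + 4.8 = 11.568.
C0 = (dt - 2*K*X)/denom = (4.8 - 2*3.6*0.06)/11.568 = 0.3776.
C1 = (dt + 2*K*X)/denom = (4.8 + 2*3.6*0.06)/11.568 = 0.4523.
C2 = (2*K*(1-X) - dt)/denom = 0.1701.
O2 = C0*I2 + C1*I1 + C2*O1
   = 0.3776*111 + 0.4523*153 + 0.1701*96
   = 127.44 m^3/s.

127.44


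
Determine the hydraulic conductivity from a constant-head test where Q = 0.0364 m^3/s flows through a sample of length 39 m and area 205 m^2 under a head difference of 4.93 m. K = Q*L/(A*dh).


From K = Q*L / (A*dh):
Numerator: Q*L = 0.0364 * 39 = 1.4196.
Denominator: A*dh = 205 * 4.93 = 1010.65.
K = 1.4196 / 1010.65 = 0.001405 m/s.

0.001405


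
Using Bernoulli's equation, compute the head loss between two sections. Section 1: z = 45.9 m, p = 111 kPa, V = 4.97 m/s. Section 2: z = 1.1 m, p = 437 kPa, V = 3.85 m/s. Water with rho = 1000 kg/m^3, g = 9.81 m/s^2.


Total head at each section: H = z + p/(rho*g) + V^2/(2g).
H1 = 45.9 + 111*1000/(1000*9.81) + 4.97^2/(2*9.81)
   = 45.9 + 11.315 + 1.259
   = 58.474 m.
H2 = 1.1 + 437*1000/(1000*9.81) + 3.85^2/(2*9.81)
   = 1.1 + 44.546 + 0.7555
   = 46.402 m.
h_L = H1 - H2 = 58.474 - 46.402 = 12.072 m.

12.072


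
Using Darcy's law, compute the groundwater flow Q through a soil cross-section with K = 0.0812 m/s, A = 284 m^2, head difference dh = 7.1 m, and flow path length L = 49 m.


Darcy's law: Q = K * A * i, where i = dh/L.
Hydraulic gradient i = 7.1 / 49 = 0.144898.
Q = 0.0812 * 284 * 0.144898
  = 3.3415 m^3/s.

3.3415


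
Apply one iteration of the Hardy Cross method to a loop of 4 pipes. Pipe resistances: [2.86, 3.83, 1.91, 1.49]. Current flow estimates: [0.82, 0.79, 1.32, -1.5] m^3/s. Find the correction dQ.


Numerator terms (r*Q*|Q|): 2.86*0.82*|0.82| = 1.9231; 3.83*0.79*|0.79| = 2.3903; 1.91*1.32*|1.32| = 3.328; 1.49*-1.5*|-1.5| = -3.3525.
Sum of numerator = 4.2889.
Denominator terms (r*|Q|): 2.86*|0.82| = 2.3452; 3.83*|0.79| = 3.0257; 1.91*|1.32| = 2.5212; 1.49*|-1.5| = 2.235.
2 * sum of denominator = 2 * 10.1271 = 20.2542.
dQ = -4.2889 / 20.2542 = -0.2118 m^3/s.

-0.2118


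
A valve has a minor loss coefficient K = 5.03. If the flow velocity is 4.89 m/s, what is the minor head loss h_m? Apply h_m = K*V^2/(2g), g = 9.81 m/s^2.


Minor loss formula: h_m = K * V^2/(2g).
V^2 = 4.89^2 = 23.9121.
V^2/(2g) = 23.9121 / 19.62 = 1.2188 m.
h_m = 5.03 * 1.2188 = 6.1304 m.

6.1304


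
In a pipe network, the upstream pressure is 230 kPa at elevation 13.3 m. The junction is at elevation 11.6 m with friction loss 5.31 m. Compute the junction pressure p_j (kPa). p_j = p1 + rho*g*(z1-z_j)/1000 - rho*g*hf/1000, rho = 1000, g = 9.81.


Junction pressure: p_j = p1 + rho*g*(z1 - z_j)/1000 - rho*g*hf/1000.
Elevation term = 1000*9.81*(13.3 - 11.6)/1000 = 16.677 kPa.
Friction term = 1000*9.81*5.31/1000 = 52.091 kPa.
p_j = 230 + 16.677 - 52.091 = 194.59 kPa.

194.59


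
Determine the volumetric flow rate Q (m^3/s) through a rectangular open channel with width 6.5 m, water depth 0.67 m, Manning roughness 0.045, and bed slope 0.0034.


For a rectangular channel, the cross-sectional area A = b * y = 6.5 * 0.67 = 4.36 m^2.
The wetted perimeter P = b + 2y = 6.5 + 2*0.67 = 7.84 m.
Hydraulic radius R = A/P = 4.36/7.84 = 0.5555 m.
Velocity V = (1/n)*R^(2/3)*S^(1/2) = (1/0.045)*0.5555^(2/3)*0.0034^(1/2) = 0.8756 m/s.
Discharge Q = A * V = 4.36 * 0.8756 = 3.813 m^3/s.

3.813


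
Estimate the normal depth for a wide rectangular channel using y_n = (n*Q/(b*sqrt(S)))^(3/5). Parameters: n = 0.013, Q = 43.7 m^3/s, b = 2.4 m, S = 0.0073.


We use the wide-channel approximation y_n = (n*Q/(b*sqrt(S)))^(3/5).
sqrt(S) = sqrt(0.0073) = 0.08544.
Numerator: n*Q = 0.013 * 43.7 = 0.5681.
Denominator: b*sqrt(S) = 2.4 * 0.08544 = 0.205056.
arg = 2.7705.
y_n = 2.7705^(3/5) = 1.843 m.

1.843


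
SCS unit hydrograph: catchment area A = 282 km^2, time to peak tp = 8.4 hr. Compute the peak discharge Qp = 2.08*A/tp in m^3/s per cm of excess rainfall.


SCS formula: Qp = 2.08 * A / tp.
Qp = 2.08 * 282 / 8.4
   = 586.56 / 8.4
   = 69.83 m^3/s per cm.

69.83


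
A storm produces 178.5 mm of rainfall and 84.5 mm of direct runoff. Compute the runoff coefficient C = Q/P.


The runoff coefficient C = runoff depth / rainfall depth.
C = 84.5 / 178.5
  = 0.4734.

0.4734


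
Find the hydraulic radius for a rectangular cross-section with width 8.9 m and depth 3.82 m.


For a rectangular section:
Flow area A = b * y = 8.9 * 3.82 = 34.0 m^2.
Wetted perimeter P = b + 2y = 8.9 + 2*3.82 = 16.54 m.
Hydraulic radius R = A/P = 34.0 / 16.54 = 2.0555 m.

2.0555


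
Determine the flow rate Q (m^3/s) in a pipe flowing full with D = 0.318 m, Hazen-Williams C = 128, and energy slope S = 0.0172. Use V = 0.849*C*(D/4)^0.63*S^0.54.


For a full circular pipe, R = D/4 = 0.318/4 = 0.0795 m.
V = 0.849 * 128 * 0.0795^0.63 * 0.0172^0.54
  = 0.849 * 128 * 0.202876 * 0.111477
  = 2.4577 m/s.
Pipe area A = pi*D^2/4 = pi*0.318^2/4 = 0.0794 m^2.
Q = A * V = 0.0794 * 2.4577 = 0.1952 m^3/s.

0.1952


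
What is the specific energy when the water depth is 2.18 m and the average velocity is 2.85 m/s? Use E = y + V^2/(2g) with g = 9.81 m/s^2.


Specific energy E = y + V^2/(2g).
Velocity head = V^2/(2g) = 2.85^2 / (2*9.81) = 8.1225 / 19.62 = 0.414 m.
E = 2.18 + 0.414 = 2.594 m.

2.594


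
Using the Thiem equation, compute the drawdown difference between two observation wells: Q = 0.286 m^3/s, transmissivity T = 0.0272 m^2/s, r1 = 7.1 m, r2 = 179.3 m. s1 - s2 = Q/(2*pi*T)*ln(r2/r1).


Thiem equation: s1 - s2 = Q/(2*pi*T) * ln(r2/r1).
ln(r2/r1) = ln(179.3/7.1) = 3.229.
Q/(2*pi*T) = 0.286 / (2*pi*0.0272) = 0.286 / 0.1709 = 1.6735.
s1 - s2 = 1.6735 * 3.229 = 5.4036 m.

5.4036


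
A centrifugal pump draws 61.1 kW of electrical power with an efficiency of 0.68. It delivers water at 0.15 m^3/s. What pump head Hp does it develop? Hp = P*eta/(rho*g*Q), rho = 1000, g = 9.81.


Pump head formula: Hp = P * eta / (rho * g * Q).
Numerator: P * eta = 61.1 * 1000 * 0.68 = 41548.0 W.
Denominator: rho * g * Q = 1000 * 9.81 * 0.15 = 1471.5.
Hp = 41548.0 / 1471.5 = 28.24 m.

28.24


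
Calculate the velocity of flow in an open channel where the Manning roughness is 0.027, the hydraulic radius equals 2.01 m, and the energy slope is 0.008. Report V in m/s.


Manning's equation gives V = (1/n) * R^(2/3) * S^(1/2).
First, compute R^(2/3) = 2.01^(2/3) = 1.5927.
Next, S^(1/2) = 0.008^(1/2) = 0.089443.
Then 1/n = 1/0.027 = 37.04.
V = 37.04 * 1.5927 * 0.089443 = 5.2761 m/s.

5.2761


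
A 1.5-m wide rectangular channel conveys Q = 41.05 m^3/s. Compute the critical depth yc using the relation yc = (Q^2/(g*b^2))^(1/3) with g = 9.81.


Using yc = (Q^2 / (g * b^2))^(1/3):
Q^2 = 41.05^2 = 1685.1.
g * b^2 = 9.81 * 1.5^2 = 9.81 * 2.25 = 22.07.
Q^2 / (g*b^2) = 1685.1 / 22.07 = 76.3525.
yc = 76.3525^(1/3) = 4.2422 m.

4.2422


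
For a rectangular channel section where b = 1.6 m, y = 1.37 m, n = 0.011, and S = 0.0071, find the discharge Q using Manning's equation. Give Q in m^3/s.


For a rectangular channel, the cross-sectional area A = b * y = 1.6 * 1.37 = 2.19 m^2.
The wetted perimeter P = b + 2y = 1.6 + 2*1.37 = 4.34 m.
Hydraulic radius R = A/P = 2.19/4.34 = 0.5051 m.
Velocity V = (1/n)*R^(2/3)*S^(1/2) = (1/0.011)*0.5051^(2/3)*0.0071^(1/2) = 4.8581 m/s.
Discharge Q = A * V = 2.19 * 4.8581 = 10.649 m^3/s.

10.649


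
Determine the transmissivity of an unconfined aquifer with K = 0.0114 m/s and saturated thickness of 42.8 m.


Transmissivity is defined as T = K * h.
T = 0.0114 * 42.8
  = 0.4879 m^2/s.

0.4879


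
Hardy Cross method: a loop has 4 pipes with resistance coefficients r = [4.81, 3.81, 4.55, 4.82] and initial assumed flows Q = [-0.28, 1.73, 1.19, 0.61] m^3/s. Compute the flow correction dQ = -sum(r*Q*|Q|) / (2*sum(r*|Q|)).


Numerator terms (r*Q*|Q|): 4.81*-0.28*|-0.28| = -0.3771; 3.81*1.73*|1.73| = 11.4029; 4.55*1.19*|1.19| = 6.4433; 4.82*0.61*|0.61| = 1.7935.
Sum of numerator = 19.2626.
Denominator terms (r*|Q|): 4.81*|-0.28| = 1.3468; 3.81*|1.73| = 6.5913; 4.55*|1.19| = 5.4145; 4.82*|0.61| = 2.9402.
2 * sum of denominator = 2 * 16.2928 = 32.5856.
dQ = -19.2626 / 32.5856 = -0.5911 m^3/s.

-0.5911


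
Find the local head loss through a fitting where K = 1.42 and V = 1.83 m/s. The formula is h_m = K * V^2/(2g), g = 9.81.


Minor loss formula: h_m = K * V^2/(2g).
V^2 = 1.83^2 = 3.3489.
V^2/(2g) = 3.3489 / 19.62 = 0.1707 m.
h_m = 1.42 * 0.1707 = 0.2424 m.

0.2424


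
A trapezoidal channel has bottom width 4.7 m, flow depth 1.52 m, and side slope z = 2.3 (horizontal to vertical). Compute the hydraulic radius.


For a trapezoidal section with side slope z:
A = (b + z*y)*y = (4.7 + 2.3*1.52)*1.52 = 12.458 m^2.
P = b + 2*y*sqrt(1 + z^2) = 4.7 + 2*1.52*sqrt(1 + 2.3^2) = 12.324 m.
R = A/P = 12.458 / 12.324 = 1.0108 m.

1.0108


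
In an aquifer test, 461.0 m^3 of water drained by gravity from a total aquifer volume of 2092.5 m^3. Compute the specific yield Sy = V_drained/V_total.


Specific yield Sy = Volume drained / Total volume.
Sy = 461.0 / 2092.5
   = 0.2203.

0.2203


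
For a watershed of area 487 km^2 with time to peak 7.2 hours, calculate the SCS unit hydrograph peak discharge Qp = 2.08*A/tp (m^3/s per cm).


SCS formula: Qp = 2.08 * A / tp.
Qp = 2.08 * 487 / 7.2
   = 1012.96 / 7.2
   = 140.69 m^3/s per cm.

140.69


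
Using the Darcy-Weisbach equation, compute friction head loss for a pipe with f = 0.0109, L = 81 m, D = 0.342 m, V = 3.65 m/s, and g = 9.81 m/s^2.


Darcy-Weisbach equation: h_f = f * (L/D) * V^2/(2g).
f * L/D = 0.0109 * 81/0.342 = 2.5816.
V^2/(2g) = 3.65^2 / (2*9.81) = 13.3225 / 19.62 = 0.679 m.
h_f = 2.5816 * 0.679 = 1.753 m.

1.753


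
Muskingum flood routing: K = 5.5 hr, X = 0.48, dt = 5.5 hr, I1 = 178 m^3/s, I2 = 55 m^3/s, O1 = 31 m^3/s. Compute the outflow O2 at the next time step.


Muskingum coefficients:
denom = 2*K*(1-X) + dt = 2*5.5*(1-0.48) + 5.5 = 11.22.
C0 = (dt - 2*K*X)/denom = (5.5 - 2*5.5*0.48)/11.22 = 0.0196.
C1 = (dt + 2*K*X)/denom = (5.5 + 2*5.5*0.48)/11.22 = 0.9608.
C2 = (2*K*(1-X) - dt)/denom = 0.0196.
O2 = C0*I2 + C1*I1 + C2*O1
   = 0.0196*55 + 0.9608*178 + 0.0196*31
   = 172.71 m^3/s.

172.71


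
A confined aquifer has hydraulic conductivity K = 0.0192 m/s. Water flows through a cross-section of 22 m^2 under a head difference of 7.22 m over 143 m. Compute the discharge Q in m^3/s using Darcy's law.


Darcy's law: Q = K * A * i, where i = dh/L.
Hydraulic gradient i = 7.22 / 143 = 0.05049.
Q = 0.0192 * 22 * 0.05049
  = 0.0213 m^3/s.

0.0213


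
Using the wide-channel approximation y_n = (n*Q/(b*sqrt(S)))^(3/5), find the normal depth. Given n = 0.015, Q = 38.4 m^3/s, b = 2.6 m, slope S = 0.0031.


We use the wide-channel approximation y_n = (n*Q/(b*sqrt(S)))^(3/5).
sqrt(S) = sqrt(0.0031) = 0.055678.
Numerator: n*Q = 0.015 * 38.4 = 0.576.
Denominator: b*sqrt(S) = 2.6 * 0.055678 = 0.144763.
arg = 3.9789.
y_n = 3.9789^(3/5) = 2.2901 m.

2.2901


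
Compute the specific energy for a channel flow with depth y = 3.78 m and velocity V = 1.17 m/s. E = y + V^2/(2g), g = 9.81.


Specific energy E = y + V^2/(2g).
Velocity head = V^2/(2g) = 1.17^2 / (2*9.81) = 1.3689 / 19.62 = 0.0698 m.
E = 3.78 + 0.0698 = 3.8498 m.

3.8498


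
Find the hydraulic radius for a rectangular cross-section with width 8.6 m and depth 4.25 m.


For a rectangular section:
Flow area A = b * y = 8.6 * 4.25 = 36.55 m^2.
Wetted perimeter P = b + 2y = 8.6 + 2*4.25 = 17.1 m.
Hydraulic radius R = A/P = 36.55 / 17.1 = 2.1374 m.

2.1374


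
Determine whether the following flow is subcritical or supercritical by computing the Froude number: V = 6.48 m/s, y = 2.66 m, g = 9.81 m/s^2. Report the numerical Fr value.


The Froude number is defined as Fr = V / sqrt(g*y).
g*y = 9.81 * 2.66 = 26.0946.
sqrt(g*y) = sqrt(26.0946) = 5.1083.
Fr = 6.48 / 5.1083 = 1.2685.
Since Fr > 1, the flow is supercritical.

1.2685


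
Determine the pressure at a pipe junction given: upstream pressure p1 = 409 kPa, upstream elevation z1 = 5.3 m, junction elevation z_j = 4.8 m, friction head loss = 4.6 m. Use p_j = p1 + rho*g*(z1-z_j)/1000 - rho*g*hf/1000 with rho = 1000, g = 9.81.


Junction pressure: p_j = p1 + rho*g*(z1 - z_j)/1000 - rho*g*hf/1000.
Elevation term = 1000*9.81*(5.3 - 4.8)/1000 = 4.905 kPa.
Friction term = 1000*9.81*4.6/1000 = 45.126 kPa.
p_j = 409 + 4.905 - 45.126 = 368.78 kPa.

368.78


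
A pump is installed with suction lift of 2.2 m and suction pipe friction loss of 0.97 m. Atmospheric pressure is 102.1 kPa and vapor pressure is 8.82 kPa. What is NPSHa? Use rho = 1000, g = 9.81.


NPSHa = p_atm/(rho*g) - z_s - hf_s - p_vap/(rho*g).
p_atm/(rho*g) = 102.1*1000 / (1000*9.81) = 10.408 m.
p_vap/(rho*g) = 8.82*1000 / (1000*9.81) = 0.899 m.
NPSHa = 10.408 - 2.2 - 0.97 - 0.899
      = 6.34 m.

6.34


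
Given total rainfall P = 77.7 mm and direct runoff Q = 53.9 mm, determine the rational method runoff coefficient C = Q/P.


The runoff coefficient C = runoff depth / rainfall depth.
C = 53.9 / 77.7
  = 0.6937.

0.6937


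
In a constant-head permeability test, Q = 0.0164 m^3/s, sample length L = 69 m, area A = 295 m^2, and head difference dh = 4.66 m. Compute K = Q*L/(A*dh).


From K = Q*L / (A*dh):
Numerator: Q*L = 0.0164 * 69 = 1.1316.
Denominator: A*dh = 295 * 4.66 = 1374.7.
K = 1.1316 / 1374.7 = 0.000823 m/s.

0.000823


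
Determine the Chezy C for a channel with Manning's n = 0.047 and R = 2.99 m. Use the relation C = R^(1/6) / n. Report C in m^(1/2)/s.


The Chezy coefficient relates to Manning's n through C = R^(1/6) / n.
R^(1/6) = 2.99^(1/6) = 1.200269.
C = 1.200269 / 0.047 = 25.54 m^(1/2)/s.

25.54
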